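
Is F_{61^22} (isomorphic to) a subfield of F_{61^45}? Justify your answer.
No: F_{61^22} is not a subfield of F_{61^45}

F_{p^m} embeds in F_{p^n} iff m | n. Here 22 ∤ 45 (since 45 = 2·22 + 1 with remainder 1 ≠ 0), so F_{61^22} is not a subfield of F_{61^45}. Equivalently: if it were, the tower law would give 22 = [F_{61^22}:F_61] dividing [F_{61^45}:F_61] = 45, contradiction.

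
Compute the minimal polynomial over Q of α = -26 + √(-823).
m_α(x) = x^2 + 52x + 1499

From α + 26 = √(-823), squaring gives (α + 26)^2 = -823, i.e. α^2 + 52α + 676 = -823, so α^2 + 52α + 1499 = 0. The discriminant of x^2 + 52x + 1499 is (52)^2 - 4·(1499) = 2704 - 5996 = -3292, and 4·(-823) is not a perfect square in Q since -823 is squarefree and ≠ 1. Hence x^2 + 52x + 1499 is irreducible over Q and is the minimal polynomial of α.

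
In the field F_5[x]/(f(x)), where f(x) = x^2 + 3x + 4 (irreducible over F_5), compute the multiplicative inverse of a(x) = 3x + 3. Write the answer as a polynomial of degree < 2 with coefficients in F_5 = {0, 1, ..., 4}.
a(x)^(-1) ≡ 4x + 3 (mod f(x))

Since f is irreducible over F_5, F_5[x]/(f) is a field and a(x) ≠ 0 has an inverse. Apply the extended Euclidean algorithm to f(x) and a(x) in F_5[x]: f(x) = (2x + 4)·a(x) + (2). The last nonzero remainder is the constant 2 = gcd(f, a) in F_5. Back-substituting through the division chain expresses 2 = s(x)·a(x) + t(x)·f(x) with s(x) ≡ 3x + 1 (mod f), so (3x + 1)·a(x) ≡ 2 (mod f). Multiplying by 2^(-1) ≡ 3 in F_5 gives a(x)^(-1) ≡ 3·(3x + 1) ≡ 4x + 3 (mod f). Check: (3x + 3)·(4x + 3) = 2x^2 + x + 4 ≡ 1 (mod x^2 + 3x + 4).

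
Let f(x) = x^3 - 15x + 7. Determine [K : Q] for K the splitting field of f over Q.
[K : Q] = 6

By the rational root test, any rational root of the monic integer polynomial f(x) = x^3 - 15x + 7 must be an integer dividing the constant term 7, i.e. one of ±{1, 7}. Evaluating: f(1) = -7, f(-1) = 21, f(7) = 245, f(-7) = -231; none is 0, so f has no rational root and is therefore irreducible over Q (a cubic with no linear factor over a field is irreducible). For an irreducible cubic, the Galois group is A_3 or S_3 according as the discriminant disc(f) = -4a^3 - 27b^2 = -4·(-15)^3 - 27·(7)^2 = 12177 is or is not a square in Q. Here disc(f) = 12177 is not a perfect square in Q, so the Galois group of f over Q is not contained in A_3 and must be all of S_3. The splitting field has degree |S_3| = 6 over Q, so [K : Q] = 6.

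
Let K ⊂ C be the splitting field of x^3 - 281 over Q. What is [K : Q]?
[K : Q] = 6

The roots of x^3 - 281 are ∛281, ω∛281, ω^2∛281 where ω = e^(2πi/3) is a primitive cube root of unity, so K = Q(∛281, ω). Now [Q(∛281):Q] = 3 (since 281 is not a perfect cube, x^3 - 281 is irreducible) and [Q(ω):Q] = 2. Both 2 and 3 divide [K:Q], and [K:Q] ≤ 3·2 = 6, so [K:Q] = 6. (Equivalently: Q(∛281) ⊂ R but ω ∉ R, so [K : Q(∛281)] = 2.)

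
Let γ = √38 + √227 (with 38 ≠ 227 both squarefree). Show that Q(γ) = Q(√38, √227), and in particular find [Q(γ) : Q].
[Q(γ) : Q] = 4 (equivalently, Q(γ) = Q(√38, √227))

Obviously Q(γ) ⊆ Q(√38, √227), and [Q(√38, √227):Q] = 4 (since 38, 227 are distinct squarefree integers > 1 with 8626 not a perfect square). To show equality we compute the minimal polynomial of γ. From γ = √38 + √227: γ^2 = 38 + 2√(8626) + 227 = 265 + 2√(8626), so γ^2 - 265 = 2√(8626); squaring, (γ^2 - 265)^2 = 4·8626, i.e. γ^4 - 530γ^2 + 70225 - 34504 = 0, i.e. γ^4 - 530γ^2 + 35721 = 0. So γ is a root of x^4 - 530x^2 + 35721. This polynomial is irreducible over Q: it has no rational root (each ±√38 ± √227 is irrational), and any factorization into two quadratics over Q would force √(8626) ∈ Q (pairing opposite roots) or √38, √227 ∈ Q (other pairings), all impossible. Hence [Q(γ):Q] = 4 = [Q(√38, √227):Q], so Q(γ) = Q(√38, √227).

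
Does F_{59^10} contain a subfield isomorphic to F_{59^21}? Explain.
No: F_{59^21} is not a subfield of F_{59^10}

F_{p^m} embeds in F_{p^n} iff m | n. Here 21 ∤ 10 (since 10 = 0·21 + 10 with remainder 10 ≠ 0), so F_{59^21} is not a subfield of F_{59^10}. Equivalently: if it were, the tower law would give 21 = [F_{59^21}:F_59] dividing [F_{59^10}:F_59] = 10, contradiction.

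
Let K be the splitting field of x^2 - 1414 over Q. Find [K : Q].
[K : Q] = 2

f(x) = x^2 - 1414 factors as (x - √1414)(x + √1414). The splitting field is K = Q(√1414). Since 1414 is squarefree and > 1, it is not a perfect square, so x^2 - 1414 is irreducible over Q and [Q(√1414) : Q] = 2. Hence [K : Q] = 2.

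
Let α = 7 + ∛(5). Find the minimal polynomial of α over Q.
m_α(x) = x^3 - 21x^2 + 147x - 348

Set β = α - 7 = ∛(5), so β^3 = 5. Then (α - 7)^3 - 5 = 0, i.e. α is a root of g(x) = (x - 7)^3 - 5 = x^3 - 21x^2 + 147x - 348. Since g(x) = h(x - 7) where h(x) = x^3 - 5, and h is irreducible over Q (because 5 is not a perfect cube, so h has no rational root, and a monic cubic with no rational root is irreducible), g is also irreducible (irreducibility is preserved under the substitution x → x - 7). Hence m_α(x) = x^3 - 21x^2 + 147x - 348.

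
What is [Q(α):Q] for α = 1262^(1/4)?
[Q(α):Q] = 4

α is a root of x^4 - 1262. By Eisenstein's criterion at the prime p = 2 (which divides the constant term 1262 but p^2 = 4 does not, since 1262 is squarefree), x^4 - 1262 is irreducible over Q. Hence [Q(α):Q] = 4.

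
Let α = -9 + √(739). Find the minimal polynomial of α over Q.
m_α(x) = x^2 + 18x - 658

From α + 9 = √(739), squaring gives (α + 9)^2 = 739, i.e. α^2 + 18α + 81 = 739, so α^2 + 18α - 658 = 0. The discriminant of x^2 + 18x - 658 is (18)^2 - 4·(-658) = 324 + 2632 = 2956, and 4·(739) is not a perfect square in Q since 739 is squarefree and ≠ 1. Hence x^2 + 18x - 658 is irreducible over Q and is the minimal polynomial of α.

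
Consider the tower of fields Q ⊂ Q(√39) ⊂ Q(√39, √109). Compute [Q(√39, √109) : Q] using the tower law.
[Q(√39, √109) : Q] = 4

[Q(√39):Q] = 2 (min poly x^2 - 39, irreducible since 39 is squarefree > 1). For the top step, suppose √109 ∈ Q(√39), say √109 = c + d√39 with c, d ∈ Q. Squaring: 109 = c^2 + 39d^2 + 2cd√39. Since √39 ∉ Q this forces 2cd = 0. If d = 0 then √109 = c ∈ Q, contradicting 109 squarefree > 1. If c = 0 then 109 = 39d^2, so 39·109 = (39d)^2 is a perfect square in Q — but 39·109 = 4251 is not a perfect square (since 39 and 109 are distinct squarefree integers). Contradiction. Hence √109 ∉ Q(√39), so x^2 - 109 stays irreducible over Q(√39) and [Q(√39, √109) : Q(√39)] = 2. By the tower law, [Q(√39, √109) : Q] = 2 · 2 = 4.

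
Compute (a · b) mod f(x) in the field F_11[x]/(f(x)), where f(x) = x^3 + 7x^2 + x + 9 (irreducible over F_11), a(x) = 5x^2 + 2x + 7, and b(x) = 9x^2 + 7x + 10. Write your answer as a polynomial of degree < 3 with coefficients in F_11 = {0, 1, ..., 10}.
a · b ≡ 2x^2 + 3x + 8 (mod f(x))

Multiply in F_11[x]: a(x)·b(x) = (5x^2 + 2x + 7)·(9x^2 + 7x + 10) = x^4 + 9x^3 + 6x^2 + 3x + 4. This has degree ≥ 3, so divide by f(x) over F_11: x^4 + 9x^3 + 6x^2 + 3x + 4 = (x + 2)·(x^3 + 7x^2 + x + 9) + (2x^2 + 3x + 8). Hence a·b ≡ 2x^2 + 3x + 8 (mod f). (F_11[x]/(f) is a field with 11^3 = 1331 elements since f is irreducible of degree 3.)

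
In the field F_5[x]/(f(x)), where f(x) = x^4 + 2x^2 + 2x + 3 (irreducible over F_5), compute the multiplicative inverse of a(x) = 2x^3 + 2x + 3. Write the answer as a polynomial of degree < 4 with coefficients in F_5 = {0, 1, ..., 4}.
a(x)^(-1) ≡ 3x^3 + 3x^2 + 3x + 2 (mod f(x))

Since f is irreducible over F_5, F_5[x]/(f) is a field and a(x) ≠ 0 has an inverse. Apply the extended Euclidean algorithm to f(x) and a(x) in F_5[x]: f(x) = (3x)·a(x) + (x^2 + 3x + 3);  a(x) = (2x + 4)·(x^2 + 3x + 3) + (4x + 1);  (x^2 + 3x + 3) = (4x + 1)·(4x + 1) + (2). The last nonzero remainder is the constant 2 = gcd(f, a) in F_5. Back-substituting through the division chain expresses 2 = s(x)·a(x) + t(x)·f(x) with s(x) ≡ x^3 + x^2 + x + 4 (mod f), so (x^3 + x^2 + x + 4)·a(x) ≡ 2 (mod f). Multiplying by 2^(-1) ≡ 3 in F_5 gives a(x)^(-1) ≡ 3·(x^3 + x^2 + x + 4) ≡ 3x^3 + 3x^2 + 3x + 2 (mod f). Check: (2x^3 + 2x + 3)·(3x^3 + 3x^2 + 3x + 2) = x^6 + x^5 + 2x^4 + 4x^3 + 3x + 1 ≡ 1 (mod x^4 + 2x^2 + 2x + 3).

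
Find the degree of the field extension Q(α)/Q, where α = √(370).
[Q(α):Q] = 2

[Q(α):Q] equals the degree of the minimal polynomial of α. Here α^2 = 370 and x^2 - 370 is irreducible (d = 370 is squarefree, ≠ 1, hence not a square), so deg(m_α) = 2. Thus [Q(α):Q] = 2.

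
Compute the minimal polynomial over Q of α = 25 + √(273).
m_α(x) = x^2 - 50x + 352

From α - 25 = √(273), squaring gives (α - 25)^2 = 273, i.e. α^2 - 50α + 625 = 273, so α^2 - 50α + 352 = 0. The discriminant of x^2 - 50x + 352 is (-50)^2 - 4·(352) = 2500 - 1408 = 1092, and 4·(273) is not a perfect square in Q since 273 is squarefree and ≠ 1. Hence x^2 - 50x + 352 is irreducible over Q and is the minimal polynomial of α.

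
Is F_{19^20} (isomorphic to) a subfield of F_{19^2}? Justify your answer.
No: F_{19^20} is not a subfield of F_{19^2}

F_{p^m} embeds in F_{p^n} iff m | n. Here 20 ∤ 2 (since 2 = 0·20 + 2 with remainder 2 ≠ 0), so F_{19^20} is not a subfield of F_{19^2}. Equivalently: if it were, the tower law would give 20 = [F_{19^20}:F_19] dividing [F_{19^2}:F_19] = 2, contradiction.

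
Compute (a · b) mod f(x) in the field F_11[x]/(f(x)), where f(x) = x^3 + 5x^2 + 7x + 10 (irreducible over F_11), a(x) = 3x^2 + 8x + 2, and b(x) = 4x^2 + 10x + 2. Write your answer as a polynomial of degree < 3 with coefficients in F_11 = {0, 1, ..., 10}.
a · b ≡ x + 6 (mod f(x))

Multiply in F_11[x]: a(x)·b(x) = (3x^2 + 8x + 2)·(4x^2 + 10x + 2) = x^4 + 7x^3 + 6x^2 + 3x + 4. This has degree ≥ 3, so divide by f(x) over F_11: x^4 + 7x^3 + 6x^2 + 3x + 4 = (x + 2)·(x^3 + 5x^2 + 7x + 10) + (x + 6). Hence a·b ≡ x + 6 (mod f). (F_11[x]/(f) is a field with 11^3 = 1331 elements since f is irreducible of degree 3.)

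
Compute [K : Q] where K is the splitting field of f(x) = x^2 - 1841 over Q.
[K : Q] = 2

f(x) = x^2 - 1841 factors as (x - √1841)(x + √1841). The splitting field is K = Q(√1841). Since 1841 is squarefree and > 1, it is not a perfect square, so x^2 - 1841 is irreducible over Q and [Q(√1841) : Q] = 2. Hence [K : Q] = 2.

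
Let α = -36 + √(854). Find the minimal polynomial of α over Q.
m_α(x) = x^2 + 72x + 442

From α + 36 = √(854), squaring gives (α + 36)^2 = 854, i.e. α^2 + 72α + 1296 = 854, so α^2 + 72α + 442 = 0. The discriminant of x^2 + 72x + 442 is (72)^2 - 4·(442) = 5184 - 1768 = 3416, and 4·(854) is not a perfect square in Q since 854 is squarefree and ≠ 1. Hence x^2 + 72x + 442 is irreducible over Q and is the minimal polynomial of α.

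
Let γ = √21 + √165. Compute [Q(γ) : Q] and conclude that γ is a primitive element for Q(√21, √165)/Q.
[Q(γ) : Q] = 4 (equivalently, Q(γ) = Q(√21, √165))

Obviously Q(γ) ⊆ Q(√21, √165), and [Q(√21, √165):Q] = 4 (since 21, 165 are distinct squarefree integers > 1 with 3465 not a perfect square). To show equality we compute the minimal polynomial of γ. From γ = √21 + √165: γ^2 = 21 + 2√(3465) + 165 = 186 + 2√(3465), so γ^2 - 186 = 2√(3465); squaring, (γ^2 - 186)^2 = 4·3465, i.e. γ^4 - 372γ^2 + 34596 - 13860 = 0, i.e. γ^4 - 372γ^2 + 20736 = 0. So γ is a root of x^4 - 372x^2 + 20736. This polynomial is irreducible over Q: it has no rational root (each ±√21 ± √165 is irrational), and any factorization into two quadratics over Q would force √(3465) ∈ Q (pairing opposite roots) or √21, √165 ∈ Q (other pairings), all impossible. Hence [Q(γ):Q] = 4 = [Q(√21, √165):Q], so Q(γ) = Q(√21, √165).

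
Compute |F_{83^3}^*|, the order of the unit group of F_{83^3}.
|F_{83^3}^*| = 571786

F_{83^3} has 83^3 = 571787 elements; its multiplicative group consists of all nonzero elements, so |F_{83^3}^*| = 571787 - 1 = 571786. (It is cyclic since any finite subgroup of the multiplicative group of a field is cyclic.)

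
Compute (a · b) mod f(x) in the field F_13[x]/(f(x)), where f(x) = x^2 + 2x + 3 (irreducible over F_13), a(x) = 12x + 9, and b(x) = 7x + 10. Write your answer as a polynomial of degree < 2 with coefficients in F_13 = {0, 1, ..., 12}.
a · b ≡ 2x + 7 (mod f(x))

Multiply in F_13[x]: a(x)·b(x) = (12x + 9)·(7x + 10) = 6x^2 + x + 12. This has degree ≥ 2, so divide by f(x) over F_13: 6x^2 + x + 12 = (6)·(x^2 + 2x + 3) + (2x + 7). Hence a·b ≡ 2x + 7 (mod f). (F_13[x]/(f) is a field with 13^2 = 169 elements since f is irreducible of degree 2.)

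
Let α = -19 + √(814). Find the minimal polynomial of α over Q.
m_α(x) = x^2 + 38x - 453

From α + 19 = √(814), squaring gives (α + 19)^2 = 814, i.e. α^2 + 38α + 361 = 814, so α^2 + 38α - 453 = 0. The discriminant of x^2 + 38x - 453 is (38)^2 - 4·(-453) = 1444 + 1812 = 3256, and 4·(814) is not a perfect square in Q since 814 is squarefree and ≠ 1. Hence x^2 + 38x - 453 is irreducible over Q and is the minimal polynomial of α.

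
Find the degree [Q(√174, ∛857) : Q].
[Q(√174, ∛857) : Q] = 6

Let L = Q(√174, ∛857). Since Q(√174) ⊂ L and [Q(√174):Q] = 2, the tower law gives 2 | [L:Q]. Likewise Q(∛857) ⊂ L with [Q(∛857):Q] = 3 (because 857 is not a perfect cube), so 3 | [L:Q]. As gcd(2,3) = 1, [L:Q] is divisible by 6. Conversely L is generated over Q by √174 and ∛857, so [L:Q] ≤ 2·3 = 6. Therefore [Q(√174, ∛857) : Q] = 6.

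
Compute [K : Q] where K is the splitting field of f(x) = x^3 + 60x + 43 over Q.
[K : Q] = 6

By the rational root test, any rational root of the monic integer polynomial f(x) = x^3 + 60x + 43 must be an integer dividing the constant term 43, i.e. one of ±{1, 43}. Evaluating: f(1) = 104, f(-1) = -18, f(43) = 82130, f(-43) = -82044; none is 0, so f has no rational root and is therefore irreducible over Q (a cubic with no linear factor over a field is irreducible). For an irreducible cubic, the Galois group is A_3 or S_3 according as the discriminant disc(f) = -4a^3 - 27b^2 = -4·(60)^3 - 27·(43)^2 = -913923 is or is not a square in Q. Here disc(f) = -913923 is not a perfect square in Q, so the Galois group of f over Q is not contained in A_3 and must be all of S_3. The splitting field has degree |S_3| = 6 over Q, so [K : Q] = 6.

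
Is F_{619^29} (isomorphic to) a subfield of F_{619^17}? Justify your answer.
No: F_{619^29} is not a subfield of F_{619^17}

F_{p^m} embeds in F_{p^n} iff m | n. Here 29 ∤ 17 (since 17 = 0·29 + 17 with remainder 17 ≠ 0), so F_{619^29} is not a subfield of F_{619^17}. Equivalently: if it were, the tower law would give 29 = [F_{619^29}:F_619] dividing [F_{619^17}:F_619] = 17, contradiction.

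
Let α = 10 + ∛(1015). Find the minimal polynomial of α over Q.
m_α(x) = x^3 - 30x^2 + 300x - 2015

Set β = α - 10 = ∛(1015), so β^3 = 1015. Then (α - 10)^3 - 1015 = 0, i.e. α is a root of g(x) = (x - 10)^3 - 1015 = x^3 - 30x^2 + 300x - 2015. Since g(x) = h(x - 10) where h(x) = x^3 - 1015, and h is irreducible over Q (because 1015 is not a perfect cube, so h has no rational root, and a monic cubic with no rational root is irreducible), g is also irreducible (irreducibility is preserved under the substitution x → x - 10). Hence m_α(x) = x^3 - 30x^2 + 300x - 2015.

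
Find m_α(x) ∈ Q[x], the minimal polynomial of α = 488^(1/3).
m_α(x) = x^3 - 488

α satisfies α^3 = 488, so x^3 - 488 annihilates α. By the rational root test, a rational root p/q (in lowest terms) of x^3 - 488 would satisfy p^3 = 488 q^3, forcing q = 1 and p^3 = 488; but 488 is not a perfect cube, contradiction. A monic cubic over Q with no rational root is irreducible (any nontrivial factorization would include a linear factor). Hence x^3 - 488 is the minimal polynomial of α, and in particular [Q(α):Q] = 3.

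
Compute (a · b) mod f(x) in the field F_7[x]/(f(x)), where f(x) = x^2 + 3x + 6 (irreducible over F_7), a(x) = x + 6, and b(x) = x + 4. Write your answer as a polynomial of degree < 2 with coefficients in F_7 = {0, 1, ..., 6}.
a · b ≡ 4 (mod f(x))

Multiply in F_7[x]: a(x)·b(x) = (x + 6)·(x + 4) = x^2 + 3x + 3. This has degree ≥ 2, so divide by f(x) over F_7: x^2 + 3x + 3 = (1)·(x^2 + 3x + 6) + (4). Hence a·b ≡ 4 (mod f). (F_7[x]/(f) is a field with 7^2 = 49 elements since f is irreducible of degree 2.)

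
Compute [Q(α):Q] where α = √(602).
[Q(α):Q] = 2

[Q(α):Q] equals the degree of the minimal polynomial of α. Here α^2 = 602 and x^2 - 602 is irreducible (d = 602 is squarefree, ≠ 1, hence not a square), so deg(m_α) = 2. Thus [Q(α):Q] = 2.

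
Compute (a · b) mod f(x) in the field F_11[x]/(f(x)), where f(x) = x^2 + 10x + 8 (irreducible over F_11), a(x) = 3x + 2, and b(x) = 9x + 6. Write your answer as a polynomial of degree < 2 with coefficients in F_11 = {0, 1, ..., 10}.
a · b ≡ 8x + 5 (mod f(x))

Multiply in F_11[x]: a(x)·b(x) = (3x + 2)·(9x + 6) = 5x^2 + 3x + 1. This has degree ≥ 2, so divide by f(x) over F_11: 5x^2 + 3x + 1 = (5)·(x^2 + 10x + 8) + (8x + 5). Hence a·b ≡ 8x + 5 (mod f). (F_11[x]/(f) is a field with 11^2 = 121 elements since f is irreducible of degree 2.)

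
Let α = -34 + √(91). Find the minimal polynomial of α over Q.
m_α(x) = x^2 + 68x + 1065

From α + 34 = √(91), squaring gives (α + 34)^2 = 91, i.e. α^2 + 68α + 1156 = 91, so α^2 + 68α + 1065 = 0. The discriminant of x^2 + 68x + 1065 is (68)^2 - 4·(1065) = 4624 - 4260 = 364, and 4·(91) is not a perfect square in Q since 91 is squarefree and ≠ 1. Hence x^2 + 68x + 1065 is irreducible over Q and is the minimal polynomial of α.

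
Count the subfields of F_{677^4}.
F_{677^4} has 3 subfields

The subfields of F_{p^n} are exactly the fields F_{p^d} for d | n (each is the fixed field of the unique index-d subgroup of Gal(F_{p^n}/F_p) ≅ Z/nZ). The divisors of n = 4 are {1, 2, 4}, giving 3 subfields: F_{677^1}, F_{677^2}, F_{677^4}.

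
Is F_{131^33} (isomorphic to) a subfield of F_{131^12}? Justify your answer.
No: F_{131^33} is not a subfield of F_{131^12}

F_{p^m} embeds in F_{p^n} iff m | n. Here 33 ∤ 12 (since 12 = 0·33 + 12 with remainder 12 ≠ 0), so F_{131^33} is not a subfield of F_{131^12}. Equivalently: if it were, the tower law would give 33 = [F_{131^33}:F_131] dividing [F_{131^12}:F_131] = 12, contradiction.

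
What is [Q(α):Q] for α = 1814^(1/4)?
[Q(α):Q] = 4

α is a root of x^4 - 1814. By Eisenstein's criterion at the prime p = 2 (which divides the constant term 1814 but p^2 = 4 does not, since 1814 is squarefree), x^4 - 1814 is irreducible over Q. Hence [Q(α):Q] = 4.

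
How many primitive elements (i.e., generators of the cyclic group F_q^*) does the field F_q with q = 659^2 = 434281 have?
There are φ(434280) = 88320 primitive elements

F_q^* is cyclic of order q - 1 = 434280. A cyclic group of order m has exactly φ(m) generators. Here m = 434280 = 2^3 · 3 · 5 · 7 · 11 · 47, so the number of primitive elements is φ(434280) = 88320.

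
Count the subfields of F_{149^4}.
F_{149^4} has 3 subfields

The subfields of F_{p^n} are exactly the fields F_{p^d} for d | n (each is the fixed field of the unique index-d subgroup of Gal(F_{p^n}/F_p) ≅ Z/nZ). The divisors of n = 4 are {1, 2, 4}, giving 3 subfields: F_{149^1}, F_{149^2}, F_{149^4}.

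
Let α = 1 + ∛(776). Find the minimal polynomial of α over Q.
m_α(x) = x^3 - 3x^2 + 3x - 777

Set β = α - 1 = ∛(776), so β^3 = 776. Then (α - 1)^3 - 776 = 0, i.e. α is a root of g(x) = (x - 1)^3 - 776 = x^3 - 3x^2 + 3x - 777. Since g(x) = h(x - 1) where h(x) = x^3 - 776, and h is irreducible over Q (because 776 is not a perfect cube, so h has no rational root, and a monic cubic with no rational root is irreducible), g is also irreducible (irreducibility is preserved under the substitution x → x - 1). Hence m_α(x) = x^3 - 3x^2 + 3x - 777.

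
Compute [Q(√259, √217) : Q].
[Q(√259, √217) : Q] = 4

[Q(√259):Q] = 2 (min poly x^2 - 259, irreducible since 259 is squarefree > 1). For the top step, suppose √217 ∈ Q(√259), say √217 = c + d√259 with c, d ∈ Q. Squaring: 217 = c^2 + 259d^2 + 2cd√259. Since √259 ∉ Q this forces 2cd = 0. If d = 0 then √217 = c ∈ Q, contradicting 217 squarefree > 1. If c = 0 then 217 = 259d^2, so 259·217 = (259d)^2 is a perfect square in Q — but 259·217 = 56203 is not a perfect square (since 259 and 217 are distinct squarefree integers). Contradiction. Hence √217 ∉ Q(√259), so x^2 - 217 stays irreducible over Q(√259) and [Q(√259, √217) : Q(√259)] = 2. By the tower law, [Q(√259, √217) : Q] = 2 · 2 = 4.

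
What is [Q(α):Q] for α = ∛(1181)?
[Q(α):Q] = 3

The minimal polynomial of α is x^3 - 1181, irreducible over Q since 1181 is not a perfect cube (so x^3 - 1181 has no rational root). Hence [Q(α):Q] = deg(m_α) = 3.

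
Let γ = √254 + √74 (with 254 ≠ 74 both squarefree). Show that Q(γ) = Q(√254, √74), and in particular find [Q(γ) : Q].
[Q(γ) : Q] = 4 (equivalently, Q(γ) = Q(√254, √74))

Obviously Q(γ) ⊆ Q(√254, √74), and [Q(√254, √74):Q] = 4 (since 254, 74 are distinct squarefree integers > 1 with 18796 not a perfect square). To show equality we compute the minimal polynomial of γ. From γ = √254 + √74: γ^2 = 254 + 2√(18796) + 74 = 328 + 2√(18796), so γ^2 - 328 = 2√(18796); squaring, (γ^2 - 328)^2 = 4·18796, i.e. γ^4 - 656γ^2 + 107584 - 75184 = 0, i.e. γ^4 - 656γ^2 + 32400 = 0. So γ is a root of x^4 - 656x^2 + 32400. This polynomial is irreducible over Q: it has no rational root (each ±√254 ± √74 is irrational), and any factorization into two quadratics over Q would force √(18796) ∈ Q (pairing opposite roots) or √254, √74 ∈ Q (other pairings), all impossible. Hence [Q(γ):Q] = 4 = [Q(√254, √74):Q], so Q(γ) = Q(√254, √74).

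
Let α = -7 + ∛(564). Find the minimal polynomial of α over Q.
m_α(x) = x^3 + 21x^2 + 147x - 221

Set β = α + 7 = ∛(564), so β^3 = 564. Then (α + 7)^3 - 564 = 0, i.e. α is a root of g(x) = (x + 7)^3 - 564 = x^3 + 21x^2 + 147x - 221. Since g(x) = h(x + 7) where h(x) = x^3 - 564, and h is irreducible over Q (because 564 is not a perfect cube, so h has no rational root, and a monic cubic with no rational root is irreducible), g is also irreducible (irreducibility is preserved under the substitution x → x + 7). Hence m_α(x) = x^3 + 21x^2 + 147x - 221.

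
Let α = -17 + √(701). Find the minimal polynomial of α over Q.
m_α(x) = x^2 + 34x - 412

From α + 17 = √(701), squaring gives (α + 17)^2 = 701, i.e. α^2 + 34α + 289 = 701, so α^2 + 34α - 412 = 0. The discriminant of x^2 + 34x - 412 is (34)^2 - 4·(-412) = 1156 + 1648 = 2804, and 4·(701) is not a perfect square in Q since 701 is squarefree and ≠ 1. Hence x^2 + 34x - 412 is irreducible over Q and is the minimal polynomial of α.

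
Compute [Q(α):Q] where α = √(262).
[Q(α):Q] = 2

[Q(α):Q] equals the degree of the minimal polynomial of α. Here α^2 = 262 and x^2 - 262 is irreducible (d = 262 is squarefree, ≠ 1, hence not a square), so deg(m_α) = 2. Thus [Q(α):Q] = 2.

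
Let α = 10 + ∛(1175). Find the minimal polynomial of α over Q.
m_α(x) = x^3 - 30x^2 + 300x - 2175

Set β = α - 10 = ∛(1175), so β^3 = 1175. Then (α - 10)^3 - 1175 = 0, i.e. α is a root of g(x) = (x - 10)^3 - 1175 = x^3 - 30x^2 + 300x - 2175. Since g(x) = h(x - 10) where h(x) = x^3 - 1175, and h is irreducible over Q (because 1175 is not a perfect cube, so h has no rational root, and a monic cubic with no rational root is irreducible), g is also irreducible (irreducibility is preserved under the substitution x → x - 10). Hence m_α(x) = x^3 - 30x^2 + 300x - 2175.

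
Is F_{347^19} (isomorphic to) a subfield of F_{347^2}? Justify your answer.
No: F_{347^19} is not a subfield of F_{347^2}

F_{p^m} embeds in F_{p^n} iff m | n. Here 19 ∤ 2 (since 2 = 0·19 + 2 with remainder 2 ≠ 0), so F_{347^19} is not a subfield of F_{347^2}. Equivalently: if it were, the tower law would give 19 = [F_{347^19}:F_347] dividing [F_{347^2}:F_347] = 2, contradiction.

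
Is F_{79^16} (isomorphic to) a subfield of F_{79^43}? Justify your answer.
No: F_{79^16} is not a subfield of F_{79^43}

F_{p^m} embeds in F_{p^n} iff m | n. Here 16 ∤ 43 (since 43 = 2·16 + 11 with remainder 11 ≠ 0), so F_{79^16} is not a subfield of F_{79^43}. Equivalently: if it were, the tower law would give 16 = [F_{79^16}:F_79] dividing [F_{79^43}:F_79] = 43, contradiction.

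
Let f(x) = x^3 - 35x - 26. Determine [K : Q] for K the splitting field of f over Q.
[K : Q] = 6

By the rational root test, any rational root of the monic integer polynomial f(x) = x^3 - 35x - 26 must be an integer dividing the constant term -26, i.e. one of ±{1, 2, 13, 26}. Evaluating: f(1) = -60, f(-1) = 8, f(2) = -88, f(-2) = 36, f(13) = 1716, f(-13) = -1768, f(26) = 16640, f(-26) = -16692; none is 0, so f has no rational root and is therefore irreducible over Q (a cubic with no linear factor over a field is irreducible). For an irreducible cubic, the Galois group is A_3 or S_3 according as the discriminant disc(f) = -4a^3 - 27b^2 = -4·(-35)^3 - 27·(-26)^2 = 153248 is or is not a square in Q. Here disc(f) = 153248 is not a perfect square in Q, so the Galois group of f over Q is not contained in A_3 and must be all of S_3. The splitting field has degree |S_3| = 6 over Q, so [K : Q] = 6.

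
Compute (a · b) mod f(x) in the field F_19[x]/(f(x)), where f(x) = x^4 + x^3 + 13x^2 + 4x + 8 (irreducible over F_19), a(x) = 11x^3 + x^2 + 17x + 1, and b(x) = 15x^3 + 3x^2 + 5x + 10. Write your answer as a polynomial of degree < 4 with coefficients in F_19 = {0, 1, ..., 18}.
a · b ≡ 2x^3 + 14x^2 + 10x + 12 (mod f(x))

Multiply in F_19[x]: a(x)·b(x) = (11x^3 + x^2 + 17x + 1)·(15x^3 + 3x^2 + 5x + 10) = 13x^6 + 10x^5 + 9x^4 + 10x^3 + 3x^2 + 4x + 10. This has degree ≥ 4, so divide by f(x) over F_19: 13x^6 + 10x^5 + 9x^4 + 10x^3 + 3x^2 + 4x + 10 = (13x^2 + 16x + 14)·(x^4 + x^3 + 13x^2 + 4x + 8) + (2x^3 + 14x^2 + 10x + 12). Hence a·b ≡ 2x^3 + 14x^2 + 10x + 12 (mod f). (F_19[x]/(f) is a field with 19^4 = 130321 elements since f is irreducible of degree 4.)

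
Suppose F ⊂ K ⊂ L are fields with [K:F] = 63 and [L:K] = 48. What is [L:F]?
[L:F] = 3024

The tower law says that for any tower of field extensions F ⊂ K ⊂ L with finite degrees, [L:F] = [L:K] · [K:F]. Here this gives [L:F] = 48 · 63 = 3024.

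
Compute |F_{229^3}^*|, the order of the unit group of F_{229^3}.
|F_{229^3}^*| = 12008988

F_{229^3} has 229^3 = 12008989 elements; its multiplicative group consists of all nonzero elements, so |F_{229^3}^*| = 12008989 - 1 = 12008988. (It is cyclic since any finite subgroup of the multiplicative group of a field is cyclic.)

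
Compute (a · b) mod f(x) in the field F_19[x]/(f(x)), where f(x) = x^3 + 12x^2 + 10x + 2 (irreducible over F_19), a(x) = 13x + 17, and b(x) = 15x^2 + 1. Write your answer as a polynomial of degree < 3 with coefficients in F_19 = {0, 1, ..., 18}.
a · b ≡ 5x^2 + x + 7 (mod f(x))

Multiply in F_19[x]: a(x)·b(x) = (13x + 17)·(15x^2 + 1) = 5x^3 + 8x^2 + 13x + 17. This has degree ≥ 3, so divide by f(x) over F_19: 5x^3 + 8x^2 + 13x + 17 = (5)·(x^3 + 12x^2 + 10x + 2) + (5x^2 + x + 7). Hence a·b ≡ 5x^2 + x + 7 (mod f). (F_19[x]/(f) is a field with 19^3 = 6859 elements since f is irreducible of degree 3.)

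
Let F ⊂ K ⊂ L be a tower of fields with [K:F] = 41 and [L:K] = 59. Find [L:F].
[L:F] = 2419

The tower law says that for any tower of field extensions F ⊂ K ⊂ L with finite degrees, [L:F] = [L:K] · [K:F]. Here this gives [L:F] = 59 · 41 = 2419.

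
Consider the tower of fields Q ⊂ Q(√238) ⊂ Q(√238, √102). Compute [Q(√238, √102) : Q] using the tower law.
[Q(√238, √102) : Q] = 4

[Q(√238):Q] = 2 (min poly x^2 - 238, irreducible since 238 is squarefree > 1). For the top step, suppose √102 ∈ Q(√238), say √102 = c + d√238 with c, d ∈ Q. Squaring: 102 = c^2 + 238d^2 + 2cd√238. Since √238 ∉ Q this forces 2cd = 0. If d = 0 then √102 = c ∈ Q, contradicting 102 squarefree > 1. If c = 0 then 102 = 238d^2, so 238·102 = (238d)^2 is a perfect square in Q — but 238·102 = 24276 is not a perfect square (since 238 and 102 are distinct squarefree integers). Contradiction. Hence √102 ∉ Q(√238), so x^2 - 102 stays irreducible over Q(√238) and [Q(√238, √102) : Q(√238)] = 2. By the tower law, [Q(√238, √102) : Q] = 2 · 2 = 4.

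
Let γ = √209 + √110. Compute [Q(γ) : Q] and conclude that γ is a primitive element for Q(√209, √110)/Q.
[Q(γ) : Q] = 4 (equivalently, Q(γ) = Q(√209, √110))

Obviously Q(γ) ⊆ Q(√209, √110), and [Q(√209, √110):Q] = 4 (since 209, 110 are distinct squarefree integers > 1 with 22990 not a perfect square). To show equality we compute the minimal polynomial of γ. From γ = √209 + √110: γ^2 = 209 + 2√(22990) + 110 = 319 + 2√(22990), so γ^2 - 319 = 2√(22990); squaring, (γ^2 - 319)^2 = 4·22990, i.e. γ^4 - 638γ^2 + 101761 - 91960 = 0, i.e. γ^4 - 638γ^2 + 9801 = 0. So γ is a root of x^4 - 638x^2 + 9801. This polynomial is irreducible over Q: it has no rational root (each ±√209 ± √110 is irrational), and any factorization into two quadratics over Q would force √(22990) ∈ Q (pairing opposite roots) or √209, √110 ∈ Q (other pairings), all impossible. Hence [Q(γ):Q] = 4 = [Q(√209, √110):Q], so Q(γ) = Q(√209, √110).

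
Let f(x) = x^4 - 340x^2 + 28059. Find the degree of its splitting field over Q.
[K : Q] = 4

Solving the quadratic in x^2: x^2 = (340 ± √(340^2 - 4·28059))/2 = (340 ± √3364)/2 = (340 ± 58)/2, giving x^2 = 199 or x^2 = 141. So f(x) = (x^2 - 199)(x^2 - 141) and the roots of f are ±√199, ±√141. Hence the splitting field is K = Q(√199, √141). Since 199 and 141 are distinct squarefree integers > 1, their product 28059 is not a perfect square, so √141 ∉ Q(√199). By the tower law [K:Q] = [Q(√199,√141):Q(√199)] · [Q(√199):Q] = 2 · 2 = 4.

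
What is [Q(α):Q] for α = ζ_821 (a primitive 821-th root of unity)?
[Q(α):Q] = 820

The minimal polynomial of ζ_821 over Q is the 821-th cyclotomic polynomial Φ_821(x), which is irreducible over Q and has degree φ(821) = 820. Hence [Q(α):Q] = φ(821) = 820.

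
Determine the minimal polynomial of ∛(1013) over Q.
m_α(x) = x^3 - 1013

α satisfies α^3 = 1013, so x^3 - 1013 annihilates α. By the rational root test, a rational root p/q (in lowest terms) of x^3 - 1013 would satisfy p^3 = 1013 q^3, forcing q = 1 and p^3 = 1013; but 1013 is not a perfect cube, contradiction. A monic cubic over Q with no rational root is irreducible (any nontrivial factorization would include a linear factor). Hence x^3 - 1013 is the minimal polynomial of α, and in particular [Q(α):Q] = 3.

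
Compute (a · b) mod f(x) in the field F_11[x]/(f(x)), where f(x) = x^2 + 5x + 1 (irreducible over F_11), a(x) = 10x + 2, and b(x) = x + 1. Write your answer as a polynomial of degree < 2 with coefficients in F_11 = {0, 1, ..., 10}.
a · b ≡ 6x + 3 (mod f(x))

Multiply in F_11[x]: a(x)·b(x) = (10x + 2)·(x + 1) = 10x^2 + x + 2. This has degree ≥ 2, so divide by f(x) over F_11: 10x^2 + x + 2 = (10)·(x^2 + 5x + 1) + (6x + 3). Hence a·b ≡ 6x + 3 (mod f). (F_11[x]/(f) is a field with 11^2 = 121 elements since f is irreducible of degree 2.)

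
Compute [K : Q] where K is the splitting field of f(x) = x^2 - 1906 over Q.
[K : Q] = 2

f(x) = x^2 - 1906 factors as (x - √1906)(x + √1906). The splitting field is K = Q(√1906). Since 1906 is squarefree and > 1, it is not a perfect square, so x^2 - 1906 is irreducible over Q and [Q(√1906) : Q] = 2. Hence [K : Q] = 2.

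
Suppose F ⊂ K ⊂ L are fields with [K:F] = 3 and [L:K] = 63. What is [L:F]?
[L:F] = 189

The tower law says that for any tower of field extensions F ⊂ K ⊂ L with finite degrees, [L:F] = [L:K] · [K:F]. Here this gives [L:F] = 63 · 3 = 189.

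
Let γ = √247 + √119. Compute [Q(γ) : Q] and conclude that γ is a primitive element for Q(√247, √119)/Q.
[Q(γ) : Q] = 4 (equivalently, Q(γ) = Q(√247, √119))

Obviously Q(γ) ⊆ Q(√247, √119), and [Q(√247, √119):Q] = 4 (since 247, 119 are distinct squarefree integers > 1 with 29393 not a perfect square). To show equality we compute the minimal polynomial of γ. From γ = √247 + √119: γ^2 = 247 + 2√(29393) + 119 = 366 + 2√(29393), so γ^2 - 366 = 2√(29393); squaring, (γ^2 - 366)^2 = 4·29393, i.e. γ^4 - 732γ^2 + 133956 - 117572 = 0, i.e. γ^4 - 732γ^2 + 16384 = 0. So γ is a root of x^4 - 732x^2 + 16384. This polynomial is irreducible over Q: it has no rational root (each ±√247 ± √119 is irrational), and any factorization into two quadratics over Q would force √(29393) ∈ Q (pairing opposite roots) or √247, √119 ∈ Q (other pairings), all impossible. Hence [Q(γ):Q] = 4 = [Q(√247, √119):Q], so Q(γ) = Q(√247, √119).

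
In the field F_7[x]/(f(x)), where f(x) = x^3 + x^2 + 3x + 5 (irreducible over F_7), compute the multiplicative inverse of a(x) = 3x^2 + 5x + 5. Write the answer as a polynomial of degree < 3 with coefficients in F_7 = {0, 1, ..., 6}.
a(x)^(-1) ≡ 5x^2 + 3x + 1 (mod f(x))

Since f is irreducible over F_7, F_7[x]/(f) is a field and a(x) ≠ 0 has an inverse. Apply the extended Euclidean algorithm to f(x) and a(x) in F_7[x]: f(x) = (5x + 6)·a(x) + (4x + 3);  a(x) = (6x + 2)·(4x + 3) + (6). The last nonzero remainder is the constant 6 = gcd(f, a) in F_7. Back-substituting through the division chain expresses 6 = s(x)·a(x) + t(x)·f(x) with s(x) ≡ 2x^2 + 4x + 6 (mod f), so (2x^2 + 4x + 6)·a(x) ≡ 6 (mod f). Multiplying by 6^(-1) ≡ 6 in F_7 gives a(x)^(-1) ≡ 6·(2x^2 + 4x + 6) ≡ 5x^2 + 3x + 1 (mod f). Check: (3x^2 + 5x + 5)·(5x^2 + 3x + 1) = x^4 + 6x^3 + x^2 + 6x + 5 ≡ 1 (mod x^3 + x^2 + 3x + 5).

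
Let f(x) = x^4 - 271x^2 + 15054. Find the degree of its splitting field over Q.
[K : Q] = 4

Solving the quadratic in x^2: x^2 = (271 ± √(271^2 - 4·15054))/2 = (271 ± √13225)/2 = (271 ± 115)/2, giving x^2 = 78 or x^2 = 193. So f(x) = (x^2 - 78)(x^2 - 193) and the roots of f are ±√78, ±√193. Hence the splitting field is K = Q(√78, √193). Since 78 and 193 are distinct squarefree integers > 1, their product 15054 is not a perfect square, so √193 ∉ Q(√78). By the tower law [K:Q] = [Q(√78,√193):Q(√78)] · [Q(√78):Q] = 2 · 2 = 4.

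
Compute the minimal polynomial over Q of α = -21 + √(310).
m_α(x) = x^2 + 42x + 131

From α + 21 = √(310), squaring gives (α + 21)^2 = 310, i.e. α^2 + 42α + 441 = 310, so α^2 + 42α + 131 = 0. The discriminant of x^2 + 42x + 131 is (42)^2 - 4·(131) = 1764 - 524 = 1240, and 4·(310) is not a perfect square in Q since 310 is squarefree and ≠ 1. Hence x^2 + 42x + 131 is irreducible over Q and is the minimal polynomial of α.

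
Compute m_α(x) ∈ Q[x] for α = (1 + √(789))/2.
m_α(x) = x^2 - x - 197

From 2α - 1 = √(789), squaring gives (2α - 1)^2 = 789, i.e. 4α^2 - 4α + 1 = 789, so α^2 - α + (1 - 789)/4 = 0. Since 789 ≡ 1 (mod 4), (1 - 789)/4 = -197 ∈ Z. The polynomial x^2 - x - 197 has discriminant 1 - 4·(-197) = 789, which is not a perfect square in Q (d = 789 is squarefree and ≠ 1), so x^2 - x - 197 is irreducible over Q. It is the minimal polynomial of α.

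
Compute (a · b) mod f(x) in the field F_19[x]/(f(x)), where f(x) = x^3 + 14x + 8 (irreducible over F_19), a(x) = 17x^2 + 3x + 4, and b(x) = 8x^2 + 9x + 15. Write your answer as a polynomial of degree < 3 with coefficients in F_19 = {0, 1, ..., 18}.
a · b ≡ 6x^2 + 11x + 12 (mod f(x))

Multiply in F_19[x]: a(x)·b(x) = (17x^2 + 3x + 4)·(8x^2 + 9x + 15) = 3x^4 + 6x^3 + 10x^2 + 5x + 3. This has degree ≥ 3, so divide by f(x) over F_19: 3x^4 + 6x^3 + 10x^2 + 5x + 3 = (3x + 6)·(x^3 + 14x + 8) + (6x^2 + 11x + 12). Hence a·b ≡ 6x^2 + 11x + 12 (mod f). (F_19[x]/(f) is a field with 19^3 = 6859 elements since f is irreducible of degree 3.)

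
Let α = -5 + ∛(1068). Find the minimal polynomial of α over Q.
m_α(x) = x^3 + 15x^2 + 75x - 943

Set β = α + 5 = ∛(1068), so β^3 = 1068. Then (α + 5)^3 - 1068 = 0, i.e. α is a root of g(x) = (x + 5)^3 - 1068 = x^3 + 15x^2 + 75x - 943. Since g(x) = h(x + 5) where h(x) = x^3 - 1068, and h is irreducible over Q (because 1068 is not a perfect cube, so h has no rational root, and a monic cubic with no rational root is irreducible), g is also irreducible (irreducibility is preserved under the substitution x → x + 5). Hence m_α(x) = x^3 + 15x^2 + 75x - 943.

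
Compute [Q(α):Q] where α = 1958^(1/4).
[Q(α):Q] = 4

α is a root of x^4 - 1958. By Eisenstein's criterion at the prime p = 2 (which divides the constant term 1958 but p^2 = 4 does not, since 1958 is squarefree), x^4 - 1958 is irreducible over Q. Hence [Q(α):Q] = 4.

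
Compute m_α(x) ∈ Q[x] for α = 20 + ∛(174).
m_α(x) = x^3 - 60x^2 + 1200x - 8174

Set β = α - 20 = ∛(174), so β^3 = 174. Then (α - 20)^3 - 174 = 0, i.e. α is a root of g(x) = (x - 20)^3 - 174 = x^3 - 60x^2 + 1200x - 8174. Since g(x) = h(x - 20) where h(x) = x^3 - 174, and h is irreducible over Q (because 174 is not a perfect cube, so h has no rational root, and a monic cubic with no rational root is irreducible), g is also irreducible (irreducibility is preserved under the substitution x → x - 20). Hence m_α(x) = x^3 - 60x^2 + 1200x - 8174.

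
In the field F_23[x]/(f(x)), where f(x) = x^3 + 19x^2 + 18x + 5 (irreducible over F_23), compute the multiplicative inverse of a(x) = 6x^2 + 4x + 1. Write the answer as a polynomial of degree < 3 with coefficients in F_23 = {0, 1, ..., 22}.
a(x)^(-1) ≡ 10x^2 + 8x + 8 (mod f(x))

Since f is irreducible over F_23, F_23[x]/(f) is a field and a(x) ≠ 0 has an inverse. Apply the extended Euclidean algorithm to f(x) and a(x) in F_23[x]: f(x) = (4x + 12)·a(x) + (12x + 16);  a(x) = (12x + 15)·(12x + 16) + (14). The last nonzero remainder is the constant 14 = gcd(f, a) in F_23. Back-substituting through the division chain expresses 14 = s(x)·a(x) + t(x)·f(x) with s(x) ≡ 2x^2 + 20x + 20 (mod f), so (2x^2 + 20x + 20)·a(x) ≡ 14 (mod f). Multiplying by 14^(-1) ≡ 5 in F_23 gives a(x)^(-1) ≡ 5·(2x^2 + 20x + 20) ≡ 10x^2 + 8x + 8 (mod f). Check: (6x^2 + 4x + 1)·(10x^2 + 8x + 8) = 14x^4 + 19x^3 + 21x^2 + 17x + 8 ≡ 1 (mod x^3 + 19x^2 + 18x + 5).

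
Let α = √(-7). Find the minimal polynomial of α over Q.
m_α(x) = x^2 + 7

α satisfies α^2 + 7 = 0, so x^2 + 7 annihilates α. Since d = -7 is squarefree and ≠ 1, it is not a perfect square in Q, so x^2 + 7 has no rational root and is therefore irreducible over Q (a degree-2 polynomial over a field is irreducible iff it has no root). Hence m_α(x) = x^2 + 7.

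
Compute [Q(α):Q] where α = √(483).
[Q(α):Q] = 2

[Q(α):Q] equals the degree of the minimal polynomial of α. Here α^2 = 483 and x^2 - 483 is irreducible (d = 483 is squarefree, ≠ 1, hence not a square), so deg(m_α) = 2. Thus [Q(α):Q] = 2.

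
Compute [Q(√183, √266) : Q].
[Q(√183, √266) : Q] = 4

[Q(√183):Q] = 2 (min poly x^2 - 183, irreducible since 183 is squarefree > 1). For the top step, suppose √266 ∈ Q(√183), say √266 = c + d√183 with c, d ∈ Q. Squaring: 266 = c^2 + 183d^2 + 2cd√183. Since √183 ∉ Q this forces 2cd = 0. If d = 0 then √266 = c ∈ Q, contradicting 266 squarefree > 1. If c = 0 then 266 = 183d^2, so 183·266 = (183d)^2 is a perfect square in Q — but 183·266 = 48678 is not a perfect square (since 183 and 266 are distinct squarefree integers). Contradiction. Hence √266 ∉ Q(√183), so x^2 - 266 stays irreducible over Q(√183) and [Q(√183, √266) : Q(√183)] = 2. By the tower law, [Q(√183, √266) : Q] = 2 · 2 = 4.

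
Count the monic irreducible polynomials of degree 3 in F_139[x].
There are 895160 monic irreducible polynomials of degree 3 over F_139

Each element of F_{139^3} that lies in no proper subfield is a root of exactly one monic irreducible of degree 3 over F_139, and each such polynomial has 3 distinct roots in F_{139^3}. By Möbius inversion the count is N_139(3) = (1/3) Σ_{d|3} μ(3/d) · 139^d = (1/3)(μ(3)·139^1 + μ(1)·139^3) = 2685480/3 = 895160.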